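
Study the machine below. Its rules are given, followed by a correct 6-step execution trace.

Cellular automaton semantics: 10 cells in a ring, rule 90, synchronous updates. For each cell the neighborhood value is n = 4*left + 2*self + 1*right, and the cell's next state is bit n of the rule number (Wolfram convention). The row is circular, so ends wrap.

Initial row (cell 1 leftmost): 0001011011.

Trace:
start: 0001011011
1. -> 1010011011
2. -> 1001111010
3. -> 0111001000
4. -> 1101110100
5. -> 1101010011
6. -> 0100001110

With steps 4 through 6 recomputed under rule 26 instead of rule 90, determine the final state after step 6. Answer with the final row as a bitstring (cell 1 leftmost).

0010010110

(re-executing steps 4..6 under rule 26; state before step 4: 0111001000)
4. -> 1100110100
5. -> 1011100011
6. -> 0010010110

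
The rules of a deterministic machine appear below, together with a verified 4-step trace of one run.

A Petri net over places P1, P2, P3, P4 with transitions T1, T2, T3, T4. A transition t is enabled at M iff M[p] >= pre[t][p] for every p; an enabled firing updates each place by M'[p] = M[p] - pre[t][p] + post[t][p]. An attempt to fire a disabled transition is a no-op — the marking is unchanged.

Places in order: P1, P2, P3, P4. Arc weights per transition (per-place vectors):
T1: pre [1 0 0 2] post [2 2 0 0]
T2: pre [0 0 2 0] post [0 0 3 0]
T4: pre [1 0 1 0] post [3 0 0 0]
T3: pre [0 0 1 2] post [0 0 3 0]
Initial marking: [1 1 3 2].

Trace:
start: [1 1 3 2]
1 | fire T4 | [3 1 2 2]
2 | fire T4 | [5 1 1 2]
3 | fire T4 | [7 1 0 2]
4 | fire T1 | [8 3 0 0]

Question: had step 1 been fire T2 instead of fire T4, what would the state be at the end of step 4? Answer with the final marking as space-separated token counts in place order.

6 3 2 0

(re-executing from step 1 with the substitution; state before step 1: [1 1 3 2])
1 | fire T2 | [1 1 4 2]
2 | fire T4 | [3 1 3 2]
3 | fire T4 | [5 1 2 2]
4 | fire T1 | [6 3 2 0]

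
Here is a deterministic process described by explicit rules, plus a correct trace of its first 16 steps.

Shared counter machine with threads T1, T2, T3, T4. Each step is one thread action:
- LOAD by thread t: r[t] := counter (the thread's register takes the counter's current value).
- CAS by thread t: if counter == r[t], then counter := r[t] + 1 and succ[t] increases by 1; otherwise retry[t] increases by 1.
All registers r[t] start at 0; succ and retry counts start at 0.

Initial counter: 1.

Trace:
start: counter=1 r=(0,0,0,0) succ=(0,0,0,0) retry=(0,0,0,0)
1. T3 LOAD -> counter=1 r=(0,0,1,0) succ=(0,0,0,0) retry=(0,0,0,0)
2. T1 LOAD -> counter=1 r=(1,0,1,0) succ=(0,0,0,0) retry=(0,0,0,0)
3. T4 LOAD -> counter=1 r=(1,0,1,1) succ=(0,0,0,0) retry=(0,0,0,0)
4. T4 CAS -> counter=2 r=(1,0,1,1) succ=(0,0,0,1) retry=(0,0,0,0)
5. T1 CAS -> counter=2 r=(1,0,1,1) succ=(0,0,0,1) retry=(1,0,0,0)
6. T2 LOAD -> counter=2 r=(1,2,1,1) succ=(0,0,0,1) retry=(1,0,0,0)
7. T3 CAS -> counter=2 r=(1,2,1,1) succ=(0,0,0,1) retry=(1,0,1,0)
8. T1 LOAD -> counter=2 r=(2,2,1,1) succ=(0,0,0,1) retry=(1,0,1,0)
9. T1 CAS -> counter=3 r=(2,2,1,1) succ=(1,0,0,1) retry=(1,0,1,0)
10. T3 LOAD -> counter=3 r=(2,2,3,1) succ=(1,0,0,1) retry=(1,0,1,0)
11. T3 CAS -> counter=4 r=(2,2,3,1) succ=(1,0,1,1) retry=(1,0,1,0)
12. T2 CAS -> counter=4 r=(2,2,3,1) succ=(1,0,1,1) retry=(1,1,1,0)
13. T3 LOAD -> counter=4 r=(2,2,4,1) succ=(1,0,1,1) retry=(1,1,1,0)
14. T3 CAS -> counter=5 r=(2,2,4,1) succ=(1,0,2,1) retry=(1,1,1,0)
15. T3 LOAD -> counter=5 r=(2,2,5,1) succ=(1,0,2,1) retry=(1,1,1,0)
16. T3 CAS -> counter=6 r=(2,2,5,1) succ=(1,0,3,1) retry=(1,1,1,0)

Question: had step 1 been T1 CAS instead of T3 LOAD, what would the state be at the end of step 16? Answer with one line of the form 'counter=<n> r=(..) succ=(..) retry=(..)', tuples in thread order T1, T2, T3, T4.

(re-executing from step 1 with the substitution; state before step 1: counter=1 r=(0,0,0,0) succ=(0,0,0,0) retry=(0,0,0,0))
1. T1 CAS -> counter=1 r=(0,0,0,0) succ=(0,0,0,0) retry=(1,0,0,0)
2. T1 LOAD -> counter=1 r=(1,0,0,0) succ=(0,0,0,0) retry=(1,0,0,0)
3. T4 LOAD -> counter=1 r=(1,0,0,1) succ=(0,0,0,0) retry=(1,0,0,0)
4. T4 CAS -> counter=2 r=(1,0,0,1) succ=(0,0,0,1) retry=(1,0,0,0)
5. T1 CAS -> counter=2 r=(1,0,0,1) succ=(0,0,0,1) retry=(2,0,0,0)
6. T2 LOAD -> counter=2 r=(1,2,0,1) succ=(0,0,0,1) retry=(2,0,0,0)
7. T3 CAS -> counter=2 r=(1,2,0,1) succ=(0,0,0,1) retry=(2,0,1,0)
8. T1 LOAD -> counter=2 r=(2,2,0,1) succ=(0,0,0,1) retry=(2,0,1,0)
9. T1 CAS -> counter=3 r=(2,2,0,1) succ=(1,0,0,1) retry=(2,0,1,0)
10. T3 LOAD -> counter=3 r=(2,2,3,1) succ=(1,0,0,1) retry=(2,0,1,0)
11. T3 CAS -> counter=4 r=(2,2,3,1) succ=(1,0,1,1) retry=(2,0,1,0)
12. T2 CAS -> counter=4 r=(2,2,3,1) succ=(1,0,1,1) retry=(2,1,1,0)
13. T3 LOAD -> counter=4 r=(2,2,4,1) succ=(1,0,1,1) retry=(2,1,1,0)
14. T3 CAS -> counter=5 r=(2,2,4,1) succ=(1,0,2,1) retry=(2,1,1,0)
15. T3 LOAD -> counter=5 r=(2,2,5,1) succ=(1,0,2,1) retry=(2,1,1,0)
16. T3 CAS -> counter=6 r=(2,2,5,1) succ=(1,0,3,1) retry=(2,1,1,0)

counter=6 r=(2,2,5,1) succ=(1,0,3,1) retry=(2,1,1,0)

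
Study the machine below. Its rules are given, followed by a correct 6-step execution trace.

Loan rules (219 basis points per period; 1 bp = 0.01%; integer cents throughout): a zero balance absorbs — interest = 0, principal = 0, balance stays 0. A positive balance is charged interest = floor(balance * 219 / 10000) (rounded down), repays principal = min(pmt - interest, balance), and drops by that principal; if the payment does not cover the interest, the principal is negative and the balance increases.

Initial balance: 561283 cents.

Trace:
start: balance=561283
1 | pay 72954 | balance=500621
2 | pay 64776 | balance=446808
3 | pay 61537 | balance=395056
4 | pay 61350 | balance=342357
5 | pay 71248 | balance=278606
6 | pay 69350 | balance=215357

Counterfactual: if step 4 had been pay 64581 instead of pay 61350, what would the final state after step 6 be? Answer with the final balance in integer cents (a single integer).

211983

(re-executing from step 4 with the substitution; state before step 4: balance=395056)
4 | pay 64581 | balance=339126
5 | pay 71248 | balance=275304
6 | pay 69350 | balance=211983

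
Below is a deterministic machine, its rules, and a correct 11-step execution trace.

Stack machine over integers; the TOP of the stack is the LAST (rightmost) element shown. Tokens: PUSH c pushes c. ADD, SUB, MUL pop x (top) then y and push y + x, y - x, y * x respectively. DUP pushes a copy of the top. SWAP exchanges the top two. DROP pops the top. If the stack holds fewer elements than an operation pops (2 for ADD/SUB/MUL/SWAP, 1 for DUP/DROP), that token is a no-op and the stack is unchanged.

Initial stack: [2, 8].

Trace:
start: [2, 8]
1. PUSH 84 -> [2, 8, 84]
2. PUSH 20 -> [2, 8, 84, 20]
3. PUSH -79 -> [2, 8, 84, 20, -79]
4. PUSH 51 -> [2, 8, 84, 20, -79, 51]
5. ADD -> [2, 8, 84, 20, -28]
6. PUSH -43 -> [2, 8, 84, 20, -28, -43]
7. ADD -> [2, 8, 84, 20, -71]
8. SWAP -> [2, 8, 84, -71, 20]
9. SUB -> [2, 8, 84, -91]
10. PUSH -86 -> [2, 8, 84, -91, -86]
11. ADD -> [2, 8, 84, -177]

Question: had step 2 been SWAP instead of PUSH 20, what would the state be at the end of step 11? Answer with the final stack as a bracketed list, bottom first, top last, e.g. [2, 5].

(re-executing from step 2 with the substitution; state before step 2: [2, 8, 84])
2. SWAP -> [2, 84, 8]
3. PUSH -79 -> [2, 84, 8, -79]
4. PUSH 51 -> [2, 84, 8, -79, 51]
5. ADD -> [2, 84, 8, -28]
6. PUSH -43 -> [2, 84, 8, -28, -43]
7. ADD -> [2, 84, 8, -71]
8. SWAP -> [2, 84, -71, 8]
9. SUB -> [2, 84, -79]
10. PUSH -86 -> [2, 84, -79, -86]
11. ADD -> [2, 84, -165]

[2, 84, -165]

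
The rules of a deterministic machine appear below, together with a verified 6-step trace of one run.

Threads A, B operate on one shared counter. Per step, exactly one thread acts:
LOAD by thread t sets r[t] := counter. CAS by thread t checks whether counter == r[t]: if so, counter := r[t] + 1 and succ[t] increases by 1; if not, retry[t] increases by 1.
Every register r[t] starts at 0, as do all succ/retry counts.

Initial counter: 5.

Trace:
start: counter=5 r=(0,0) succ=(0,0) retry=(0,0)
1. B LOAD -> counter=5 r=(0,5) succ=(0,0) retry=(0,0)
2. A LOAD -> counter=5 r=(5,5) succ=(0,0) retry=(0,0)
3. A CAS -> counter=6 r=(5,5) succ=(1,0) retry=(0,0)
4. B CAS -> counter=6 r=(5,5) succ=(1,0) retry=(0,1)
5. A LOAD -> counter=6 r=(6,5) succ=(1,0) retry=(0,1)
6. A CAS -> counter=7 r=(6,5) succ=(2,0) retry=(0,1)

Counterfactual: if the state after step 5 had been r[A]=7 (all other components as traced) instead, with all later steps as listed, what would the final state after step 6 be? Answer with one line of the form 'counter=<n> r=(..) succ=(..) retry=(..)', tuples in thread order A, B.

counter=6 r=(7,5) succ=(1,0) retry=(1,1)

state after step 5 := counter=6 r=(7,5) succ=(1,0) retry=(0,1)
6. A CAS -> counter=6 r=(7,5) succ=(1,0) retry=(1,1)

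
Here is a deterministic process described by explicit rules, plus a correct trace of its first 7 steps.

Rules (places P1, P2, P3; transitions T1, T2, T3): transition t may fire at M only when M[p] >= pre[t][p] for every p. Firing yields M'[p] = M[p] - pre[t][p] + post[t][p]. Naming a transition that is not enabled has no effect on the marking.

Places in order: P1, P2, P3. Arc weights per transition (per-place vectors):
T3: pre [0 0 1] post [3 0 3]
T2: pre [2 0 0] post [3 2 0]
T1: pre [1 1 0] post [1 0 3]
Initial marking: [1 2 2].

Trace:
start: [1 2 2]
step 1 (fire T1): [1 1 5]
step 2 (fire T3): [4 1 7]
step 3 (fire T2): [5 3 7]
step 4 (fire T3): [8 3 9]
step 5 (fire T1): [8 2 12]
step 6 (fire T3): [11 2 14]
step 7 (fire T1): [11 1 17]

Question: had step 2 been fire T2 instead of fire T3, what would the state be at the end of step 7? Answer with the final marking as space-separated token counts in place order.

7 0 12

(re-executing from step 2 with the substitution; state before step 2: [1 1 5])
step 2 (fire T2): [1 1 5]
step 3 (fire T2): [1 1 5]
step 4 (fire T3): [4 1 7]
step 5 (fire T1): [4 0 10]
step 6 (fire T3): [7 0 12]
step 7 (fire T1): [7 0 12]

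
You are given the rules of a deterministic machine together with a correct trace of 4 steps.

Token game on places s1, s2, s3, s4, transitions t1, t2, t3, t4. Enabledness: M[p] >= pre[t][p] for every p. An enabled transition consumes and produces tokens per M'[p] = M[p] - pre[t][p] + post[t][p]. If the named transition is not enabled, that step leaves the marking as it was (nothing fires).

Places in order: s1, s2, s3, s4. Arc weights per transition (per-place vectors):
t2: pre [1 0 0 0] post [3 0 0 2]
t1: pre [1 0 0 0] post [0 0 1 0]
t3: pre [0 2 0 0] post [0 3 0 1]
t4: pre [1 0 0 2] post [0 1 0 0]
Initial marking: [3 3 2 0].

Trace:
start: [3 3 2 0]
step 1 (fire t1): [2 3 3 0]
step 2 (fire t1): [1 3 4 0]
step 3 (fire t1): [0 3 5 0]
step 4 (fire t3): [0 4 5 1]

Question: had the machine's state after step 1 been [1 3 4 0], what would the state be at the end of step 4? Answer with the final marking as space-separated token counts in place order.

0 4 5 1

state after step 1 := [1 3 4 0]
step 2 (fire t1): [0 3 5 0]
step 3 (fire t1): [0 3 5 0]
step 4 (fire t3): [0 4 5 1]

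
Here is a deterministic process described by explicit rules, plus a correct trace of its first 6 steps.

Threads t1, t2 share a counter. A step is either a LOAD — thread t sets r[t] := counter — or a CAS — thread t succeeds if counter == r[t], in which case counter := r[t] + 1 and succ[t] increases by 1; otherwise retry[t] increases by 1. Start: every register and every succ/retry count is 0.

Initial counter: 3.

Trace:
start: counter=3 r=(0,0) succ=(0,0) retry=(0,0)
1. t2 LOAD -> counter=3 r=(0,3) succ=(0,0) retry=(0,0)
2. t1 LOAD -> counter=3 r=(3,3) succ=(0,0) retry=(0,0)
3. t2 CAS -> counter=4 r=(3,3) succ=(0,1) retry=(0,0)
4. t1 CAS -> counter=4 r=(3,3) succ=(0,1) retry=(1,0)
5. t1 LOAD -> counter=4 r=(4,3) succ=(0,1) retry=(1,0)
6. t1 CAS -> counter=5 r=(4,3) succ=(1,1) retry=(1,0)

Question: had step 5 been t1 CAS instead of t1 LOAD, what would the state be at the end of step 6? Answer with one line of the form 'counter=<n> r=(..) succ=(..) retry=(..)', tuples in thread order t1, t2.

(re-executing from step 5 with the substitution; state before step 5: counter=4 r=(3,3) succ=(0,1) retry=(1,0))
5. t1 CAS -> counter=4 r=(3,3) succ=(0,1) retry=(2,0)
6. t1 CAS -> counter=4 r=(3,3) succ=(0,1) retry=(3,0)

counter=4 r=(3,3) succ=(0,1) retry=(3,0)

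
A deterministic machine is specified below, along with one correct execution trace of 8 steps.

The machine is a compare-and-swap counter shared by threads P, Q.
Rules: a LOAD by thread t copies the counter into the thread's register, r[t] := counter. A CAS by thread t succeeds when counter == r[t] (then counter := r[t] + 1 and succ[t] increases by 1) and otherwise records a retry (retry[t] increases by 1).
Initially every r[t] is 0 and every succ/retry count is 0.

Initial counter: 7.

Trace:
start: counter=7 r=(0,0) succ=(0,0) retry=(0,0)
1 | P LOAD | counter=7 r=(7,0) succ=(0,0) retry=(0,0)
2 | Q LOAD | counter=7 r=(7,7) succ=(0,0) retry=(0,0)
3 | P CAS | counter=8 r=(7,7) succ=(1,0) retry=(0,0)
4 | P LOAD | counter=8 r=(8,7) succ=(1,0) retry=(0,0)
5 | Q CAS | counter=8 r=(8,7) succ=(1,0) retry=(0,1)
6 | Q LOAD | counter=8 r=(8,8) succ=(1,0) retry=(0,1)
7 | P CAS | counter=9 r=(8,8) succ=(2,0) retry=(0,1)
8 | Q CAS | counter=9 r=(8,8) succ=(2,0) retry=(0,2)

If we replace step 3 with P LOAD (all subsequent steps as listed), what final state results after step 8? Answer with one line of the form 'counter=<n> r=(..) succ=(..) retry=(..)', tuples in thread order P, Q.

counter=9 r=(7,8) succ=(0,2) retry=(1,0)

(re-executing from step 3 with the substitution; state before step 3: counter=7 r=(7,7) succ=(0,0) retry=(0,0))
3 | P LOAD | counter=7 r=(7,7) succ=(0,0) retry=(0,0)
4 | P LOAD | counter=7 r=(7,7) succ=(0,0) retry=(0,0)
5 | Q CAS | counter=8 r=(7,7) succ=(0,1) retry=(0,0)
6 | Q LOAD | counter=8 r=(7,8) succ=(0,1) retry=(0,0)
7 | P CAS | counter=8 r=(7,8) succ=(0,1) retry=(1,0)
8 | Q CAS | counter=9 r=(7,8) succ=(0,2) retry=(1,0)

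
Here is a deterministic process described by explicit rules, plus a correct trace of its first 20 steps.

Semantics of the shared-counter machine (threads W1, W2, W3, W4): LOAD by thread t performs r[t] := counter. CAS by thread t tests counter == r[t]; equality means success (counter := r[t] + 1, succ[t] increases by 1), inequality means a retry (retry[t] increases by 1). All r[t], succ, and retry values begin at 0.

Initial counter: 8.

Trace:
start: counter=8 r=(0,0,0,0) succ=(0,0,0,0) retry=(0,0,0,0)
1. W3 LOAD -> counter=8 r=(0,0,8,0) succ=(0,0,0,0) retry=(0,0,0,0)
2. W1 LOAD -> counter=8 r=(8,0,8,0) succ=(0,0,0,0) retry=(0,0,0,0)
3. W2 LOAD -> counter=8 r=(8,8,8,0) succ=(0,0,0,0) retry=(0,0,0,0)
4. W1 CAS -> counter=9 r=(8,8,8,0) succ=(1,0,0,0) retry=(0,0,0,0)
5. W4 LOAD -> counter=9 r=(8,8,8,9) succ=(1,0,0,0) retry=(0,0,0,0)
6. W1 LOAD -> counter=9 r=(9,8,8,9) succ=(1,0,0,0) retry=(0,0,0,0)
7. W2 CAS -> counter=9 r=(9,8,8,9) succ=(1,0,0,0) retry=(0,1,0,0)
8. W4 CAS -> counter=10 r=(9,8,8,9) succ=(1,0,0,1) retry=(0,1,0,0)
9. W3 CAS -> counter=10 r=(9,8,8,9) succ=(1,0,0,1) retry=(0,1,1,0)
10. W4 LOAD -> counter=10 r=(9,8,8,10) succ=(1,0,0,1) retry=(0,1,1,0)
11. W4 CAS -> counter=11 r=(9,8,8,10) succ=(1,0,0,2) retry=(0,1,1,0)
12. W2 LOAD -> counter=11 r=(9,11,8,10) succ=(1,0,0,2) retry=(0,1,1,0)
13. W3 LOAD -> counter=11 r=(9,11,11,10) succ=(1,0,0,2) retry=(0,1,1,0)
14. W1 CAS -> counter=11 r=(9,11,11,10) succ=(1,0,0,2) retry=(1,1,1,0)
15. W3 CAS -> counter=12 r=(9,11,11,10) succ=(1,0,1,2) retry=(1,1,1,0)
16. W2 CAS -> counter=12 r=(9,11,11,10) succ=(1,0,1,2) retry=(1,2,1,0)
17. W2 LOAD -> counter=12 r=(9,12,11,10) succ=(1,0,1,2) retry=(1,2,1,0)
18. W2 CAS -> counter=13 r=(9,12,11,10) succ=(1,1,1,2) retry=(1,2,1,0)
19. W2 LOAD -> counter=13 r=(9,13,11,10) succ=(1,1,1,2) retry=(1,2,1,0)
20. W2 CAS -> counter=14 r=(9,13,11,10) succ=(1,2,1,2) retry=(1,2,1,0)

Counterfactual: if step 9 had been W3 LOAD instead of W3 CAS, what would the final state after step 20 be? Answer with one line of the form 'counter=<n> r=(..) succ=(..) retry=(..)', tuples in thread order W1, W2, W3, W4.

(re-executing from step 9 with the substitution; state before step 9: counter=10 r=(9,8,8,9) succ=(1,0,0,1) retry=(0,1,0,0))
9. W3 LOAD -> counter=10 r=(9,8,10,9) succ=(1,0,0,1) retry=(0,1,0,0)
10. W4 LOAD -> counter=10 r=(9,8,10,10) succ=(1,0,0,1) retry=(0,1,0,0)
11. W4 CAS -> counter=11 r=(9,8,10,10) succ=(1,0,0,2) retry=(0,1,0,0)
12. W2 LOAD -> counter=11 r=(9,11,10,10) succ=(1,0,0,2) retry=(0,1,0,0)
13. W3 LOAD -> counter=11 r=(9,11,11,10) succ=(1,0,0,2) retry=(0,1,0,0)
14. W1 CAS -> counter=11 r=(9,11,11,10) succ=(1,0,0,2) retry=(1,1,0,0)
15. W3 CAS -> counter=12 r=(9,11,11,10) succ=(1,0,1,2) retry=(1,1,0,0)
16. W2 CAS -> counter=12 r=(9,11,11,10) succ=(1,0,1,2) retry=(1,2,0,0)
17. W2 LOAD -> counter=12 r=(9,12,11,10) succ=(1,0,1,2) retry=(1,2,0,0)
18. W2 CAS -> counter=13 r=(9,12,11,10) succ=(1,1,1,2) retry=(1,2,0,0)
19. W2 LOAD -> counter=13 r=(9,13,11,10) succ=(1,1,1,2) retry=(1,2,0,0)
20. W2 CAS -> counter=14 r=(9,13,11,10) succ=(1,2,1,2) retry=(1,2,0,0)

counter=14 r=(9,13,11,10) succ=(1,2,1,2) retry=(1,2,0,0)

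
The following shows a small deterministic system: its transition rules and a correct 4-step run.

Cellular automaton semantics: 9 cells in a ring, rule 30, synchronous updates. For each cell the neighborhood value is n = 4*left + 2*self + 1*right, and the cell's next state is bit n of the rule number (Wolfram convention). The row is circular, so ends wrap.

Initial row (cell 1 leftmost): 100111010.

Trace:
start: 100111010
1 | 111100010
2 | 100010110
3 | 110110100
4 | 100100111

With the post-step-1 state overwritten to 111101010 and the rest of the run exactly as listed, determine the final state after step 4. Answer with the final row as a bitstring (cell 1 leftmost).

101110010

state after step 1 := 111101010
2 | 100001010
3 | 110011010
4 | 101110010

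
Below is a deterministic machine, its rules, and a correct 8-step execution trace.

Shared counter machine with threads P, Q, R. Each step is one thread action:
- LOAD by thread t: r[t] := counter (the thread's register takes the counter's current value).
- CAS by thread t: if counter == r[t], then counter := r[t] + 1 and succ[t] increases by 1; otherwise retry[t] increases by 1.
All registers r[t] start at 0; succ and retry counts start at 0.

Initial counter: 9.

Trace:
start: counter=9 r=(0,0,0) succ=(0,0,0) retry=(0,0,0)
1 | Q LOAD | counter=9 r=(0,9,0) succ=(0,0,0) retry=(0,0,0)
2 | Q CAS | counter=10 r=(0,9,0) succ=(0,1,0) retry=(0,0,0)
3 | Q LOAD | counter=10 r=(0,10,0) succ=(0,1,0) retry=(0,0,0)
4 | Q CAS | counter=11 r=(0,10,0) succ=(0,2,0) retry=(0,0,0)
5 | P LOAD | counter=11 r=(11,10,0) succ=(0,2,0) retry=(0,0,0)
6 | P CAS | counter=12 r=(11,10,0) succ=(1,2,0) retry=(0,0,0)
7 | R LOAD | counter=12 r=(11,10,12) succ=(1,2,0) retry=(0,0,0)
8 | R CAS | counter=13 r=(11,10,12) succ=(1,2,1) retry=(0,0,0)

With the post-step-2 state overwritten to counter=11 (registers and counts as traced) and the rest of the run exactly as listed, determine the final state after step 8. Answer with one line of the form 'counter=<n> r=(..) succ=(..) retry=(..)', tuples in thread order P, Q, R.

counter=14 r=(12,11,13) succ=(1,2,1) retry=(0,0,0)

state after step 2 := counter=11 r=(0,9,0) succ=(0,1,0) retry=(0,0,0)
3 | Q LOAD | counter=11 r=(0,11,0) succ=(0,1,0) retry=(0,0,0)
4 | Q CAS | counter=12 r=(0,11,0) succ=(0,2,0) retry=(0,0,0)
5 | P LOAD | counter=12 r=(12,11,0) succ=(0,2,0) retry=(0,0,0)
6 | P CAS | counter=13 r=(12,11,0) succ=(1,2,0) retry=(0,0,0)
7 | R LOAD | counter=13 r=(12,11,13) succ=(1,2,0) retry=(0,0,0)
8 | R CAS | counter=14 r=(12,11,13) succ=(1,2,1) retry=(0,0,0)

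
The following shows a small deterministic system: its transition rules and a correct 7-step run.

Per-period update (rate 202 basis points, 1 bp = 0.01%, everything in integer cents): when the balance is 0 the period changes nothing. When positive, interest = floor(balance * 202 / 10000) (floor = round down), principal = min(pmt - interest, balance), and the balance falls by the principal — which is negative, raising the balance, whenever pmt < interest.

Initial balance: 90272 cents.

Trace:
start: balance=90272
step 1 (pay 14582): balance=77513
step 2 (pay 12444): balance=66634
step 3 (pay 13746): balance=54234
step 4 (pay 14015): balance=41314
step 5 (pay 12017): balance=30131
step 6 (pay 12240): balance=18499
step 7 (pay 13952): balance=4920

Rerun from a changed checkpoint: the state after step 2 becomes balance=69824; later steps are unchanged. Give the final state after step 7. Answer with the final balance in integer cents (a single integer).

state after step 2 := balance=69824
step 3 (pay 13746): balance=57488
step 4 (pay 14015): balance=44634
step 5 (pay 12017): balance=33518
step 6 (pay 12240): balance=21955
step 7 (pay 13952): balance=8446

8446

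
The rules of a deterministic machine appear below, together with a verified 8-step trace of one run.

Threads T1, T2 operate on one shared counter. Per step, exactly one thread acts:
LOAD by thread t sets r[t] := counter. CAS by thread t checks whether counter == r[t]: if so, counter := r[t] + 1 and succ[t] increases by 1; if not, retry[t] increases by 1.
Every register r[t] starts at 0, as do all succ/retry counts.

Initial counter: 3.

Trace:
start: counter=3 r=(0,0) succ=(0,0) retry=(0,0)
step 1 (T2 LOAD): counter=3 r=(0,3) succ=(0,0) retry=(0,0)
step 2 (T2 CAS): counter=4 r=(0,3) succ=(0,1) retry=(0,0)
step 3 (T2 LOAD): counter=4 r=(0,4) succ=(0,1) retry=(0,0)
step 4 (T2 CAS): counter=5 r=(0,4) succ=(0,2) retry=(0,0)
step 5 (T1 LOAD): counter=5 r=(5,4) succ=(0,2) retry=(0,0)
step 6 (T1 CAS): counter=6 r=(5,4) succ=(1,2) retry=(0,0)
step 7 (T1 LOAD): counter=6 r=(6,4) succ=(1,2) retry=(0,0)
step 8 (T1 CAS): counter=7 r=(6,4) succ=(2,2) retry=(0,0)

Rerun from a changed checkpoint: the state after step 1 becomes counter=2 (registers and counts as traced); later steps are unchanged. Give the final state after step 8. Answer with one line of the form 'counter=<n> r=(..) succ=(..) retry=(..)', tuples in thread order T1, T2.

counter=5 r=(4,2) succ=(2,1) retry=(0,1)

state after step 1 := counter=2 r=(0,3) succ=(0,0) retry=(0,0)
step 2 (T2 CAS): counter=2 r=(0,3) succ=(0,0) retry=(0,1)
step 3 (T2 LOAD): counter=2 r=(0,2) succ=(0,0) retry=(0,1)
step 4 (T2 CAS): counter=3 r=(0,2) succ=(0,1) retry=(0,1)
step 5 (T1 LOAD): counter=3 r=(3,2) succ=(0,1) retry=(0,1)
step 6 (T1 CAS): counter=4 r=(3,2) succ=(1,1) retry=(0,1)
step 7 (T1 LOAD): counter=4 r=(4,2) succ=(1,1) retry=(0,1)
step 8 (T1 CAS): counter=5 r=(4,2) succ=(2,1) retry=(0,1)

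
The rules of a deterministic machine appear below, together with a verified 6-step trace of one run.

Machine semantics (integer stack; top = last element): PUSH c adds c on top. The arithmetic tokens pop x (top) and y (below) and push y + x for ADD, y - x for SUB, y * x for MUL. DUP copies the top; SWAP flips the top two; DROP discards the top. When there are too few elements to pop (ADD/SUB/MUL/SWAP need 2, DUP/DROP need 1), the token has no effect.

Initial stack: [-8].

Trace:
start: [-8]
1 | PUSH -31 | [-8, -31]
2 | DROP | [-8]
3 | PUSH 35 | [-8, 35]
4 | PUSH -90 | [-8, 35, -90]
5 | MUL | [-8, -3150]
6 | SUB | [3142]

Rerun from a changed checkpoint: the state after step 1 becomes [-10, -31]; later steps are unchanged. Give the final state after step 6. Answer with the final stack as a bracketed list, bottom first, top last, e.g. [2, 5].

state after step 1 := [-10, -31]
2 | DROP | [-10]
3 | PUSH 35 | [-10, 35]
4 | PUSH -90 | [-10, 35, -90]
5 | MUL | [-10, -3150]
6 | SUB | [3140]

[3140]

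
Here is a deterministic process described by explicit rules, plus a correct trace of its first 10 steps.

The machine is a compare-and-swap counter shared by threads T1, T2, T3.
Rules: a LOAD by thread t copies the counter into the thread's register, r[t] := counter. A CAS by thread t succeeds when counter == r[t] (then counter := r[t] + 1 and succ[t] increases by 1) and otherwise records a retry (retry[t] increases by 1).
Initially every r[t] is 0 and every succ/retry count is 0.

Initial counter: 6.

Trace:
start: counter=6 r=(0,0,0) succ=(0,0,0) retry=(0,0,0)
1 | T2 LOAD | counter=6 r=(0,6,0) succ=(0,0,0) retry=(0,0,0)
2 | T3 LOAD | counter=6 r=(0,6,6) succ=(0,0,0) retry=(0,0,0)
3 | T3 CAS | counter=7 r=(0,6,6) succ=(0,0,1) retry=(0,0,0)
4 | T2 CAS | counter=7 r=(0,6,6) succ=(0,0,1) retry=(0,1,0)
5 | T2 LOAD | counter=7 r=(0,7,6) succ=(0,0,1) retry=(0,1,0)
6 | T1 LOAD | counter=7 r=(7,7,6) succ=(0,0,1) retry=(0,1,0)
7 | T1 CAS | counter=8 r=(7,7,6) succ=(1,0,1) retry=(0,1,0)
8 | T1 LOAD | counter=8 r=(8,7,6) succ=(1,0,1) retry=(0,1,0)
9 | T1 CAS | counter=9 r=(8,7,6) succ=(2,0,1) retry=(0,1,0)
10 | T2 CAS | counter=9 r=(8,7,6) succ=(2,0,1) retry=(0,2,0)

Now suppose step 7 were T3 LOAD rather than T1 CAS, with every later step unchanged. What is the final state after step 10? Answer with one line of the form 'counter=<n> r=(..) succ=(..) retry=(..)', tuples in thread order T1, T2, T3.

(re-executing from step 7 with the substitution; state before step 7: counter=7 r=(7,7,6) succ=(0,0,1) retry=(0,1,0))
7 | T3 LOAD | counter=7 r=(7,7,7) succ=(0,0,1) retry=(0,1,0)
8 | T1 LOAD | counter=7 r=(7,7,7) succ=(0,0,1) retry=(0,1,0)
9 | T1 CAS | counter=8 r=(7,7,7) succ=(1,0,1) retry=(0,1,0)
10 | T2 CAS | counter=8 r=(7,7,7) succ=(1,0,1) retry=(0,2,0)

counter=8 r=(7,7,7) succ=(1,0,1) retry=(0,2,0)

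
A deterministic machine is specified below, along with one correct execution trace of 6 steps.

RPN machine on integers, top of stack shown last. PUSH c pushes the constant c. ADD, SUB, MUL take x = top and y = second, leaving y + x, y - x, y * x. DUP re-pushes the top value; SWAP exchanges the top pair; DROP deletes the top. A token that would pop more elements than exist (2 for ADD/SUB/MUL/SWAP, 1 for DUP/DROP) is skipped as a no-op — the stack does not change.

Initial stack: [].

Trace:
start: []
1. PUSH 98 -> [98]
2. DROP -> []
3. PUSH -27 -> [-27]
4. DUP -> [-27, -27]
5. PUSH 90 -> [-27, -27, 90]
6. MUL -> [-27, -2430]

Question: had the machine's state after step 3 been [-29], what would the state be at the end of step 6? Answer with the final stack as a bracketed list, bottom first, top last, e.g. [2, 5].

state after step 3 := [-29]
4. DUP -> [-29, -29]
5. PUSH 90 -> [-29, -29, 90]
6. MUL -> [-29, -2610]

[-29, -2610]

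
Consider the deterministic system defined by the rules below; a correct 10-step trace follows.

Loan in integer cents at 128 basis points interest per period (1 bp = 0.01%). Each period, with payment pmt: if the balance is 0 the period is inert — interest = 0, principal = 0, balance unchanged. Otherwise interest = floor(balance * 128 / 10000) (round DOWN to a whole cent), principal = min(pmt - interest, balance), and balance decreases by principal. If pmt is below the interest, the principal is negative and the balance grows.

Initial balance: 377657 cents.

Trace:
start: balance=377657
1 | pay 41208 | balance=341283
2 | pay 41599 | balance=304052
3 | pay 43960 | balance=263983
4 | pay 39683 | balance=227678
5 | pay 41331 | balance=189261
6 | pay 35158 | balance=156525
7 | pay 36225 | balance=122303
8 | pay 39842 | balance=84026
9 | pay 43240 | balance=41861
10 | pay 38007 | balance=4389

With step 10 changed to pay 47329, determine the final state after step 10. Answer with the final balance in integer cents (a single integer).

0

(re-executing from step 10 with the substitution; state before step 10: balance=41861)
10 | pay 47329 | balance=0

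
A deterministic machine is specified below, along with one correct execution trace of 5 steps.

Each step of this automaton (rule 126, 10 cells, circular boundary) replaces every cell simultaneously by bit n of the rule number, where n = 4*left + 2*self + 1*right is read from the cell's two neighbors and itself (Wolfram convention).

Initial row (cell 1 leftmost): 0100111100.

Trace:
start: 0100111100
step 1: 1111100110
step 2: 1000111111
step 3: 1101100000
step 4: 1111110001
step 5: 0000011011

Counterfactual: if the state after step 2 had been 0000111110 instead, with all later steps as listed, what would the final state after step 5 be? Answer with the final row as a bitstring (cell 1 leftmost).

1110011100

state after step 2 := 0000111110
step 3: 0001100011
step 4: 1011110111
step 5: 1110011100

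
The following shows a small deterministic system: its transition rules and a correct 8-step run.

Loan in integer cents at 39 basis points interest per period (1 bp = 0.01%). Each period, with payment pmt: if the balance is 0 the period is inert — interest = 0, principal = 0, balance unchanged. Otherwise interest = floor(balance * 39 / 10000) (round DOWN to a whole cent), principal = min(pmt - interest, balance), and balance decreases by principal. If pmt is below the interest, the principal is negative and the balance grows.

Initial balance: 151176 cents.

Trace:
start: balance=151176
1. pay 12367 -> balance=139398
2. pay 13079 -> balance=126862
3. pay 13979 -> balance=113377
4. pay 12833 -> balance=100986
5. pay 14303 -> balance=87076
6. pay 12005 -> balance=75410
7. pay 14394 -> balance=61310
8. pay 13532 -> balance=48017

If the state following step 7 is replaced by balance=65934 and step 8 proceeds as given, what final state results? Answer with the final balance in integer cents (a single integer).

state after step 7 := balance=65934
8. pay 13532 -> balance=52659

52659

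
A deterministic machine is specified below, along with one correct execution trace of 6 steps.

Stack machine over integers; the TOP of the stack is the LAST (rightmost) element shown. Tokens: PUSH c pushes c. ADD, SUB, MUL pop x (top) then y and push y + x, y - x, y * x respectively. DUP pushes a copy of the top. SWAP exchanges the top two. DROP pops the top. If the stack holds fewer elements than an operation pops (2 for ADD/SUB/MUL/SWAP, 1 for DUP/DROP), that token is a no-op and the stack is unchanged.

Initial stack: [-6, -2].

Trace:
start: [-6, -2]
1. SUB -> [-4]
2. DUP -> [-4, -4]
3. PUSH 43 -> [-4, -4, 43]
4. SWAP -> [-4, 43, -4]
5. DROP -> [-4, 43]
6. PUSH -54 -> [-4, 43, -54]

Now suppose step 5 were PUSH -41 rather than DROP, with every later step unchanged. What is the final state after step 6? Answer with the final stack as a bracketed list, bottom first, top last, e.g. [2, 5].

(re-executing from step 5 with the substitution; state before step 5: [-4, 43, -4])
5. PUSH -41 -> [-4, 43, -4, -41]
6. PUSH -54 -> [-4, 43, -4, -41, -54]

[-4, 43, -4, -41, -54]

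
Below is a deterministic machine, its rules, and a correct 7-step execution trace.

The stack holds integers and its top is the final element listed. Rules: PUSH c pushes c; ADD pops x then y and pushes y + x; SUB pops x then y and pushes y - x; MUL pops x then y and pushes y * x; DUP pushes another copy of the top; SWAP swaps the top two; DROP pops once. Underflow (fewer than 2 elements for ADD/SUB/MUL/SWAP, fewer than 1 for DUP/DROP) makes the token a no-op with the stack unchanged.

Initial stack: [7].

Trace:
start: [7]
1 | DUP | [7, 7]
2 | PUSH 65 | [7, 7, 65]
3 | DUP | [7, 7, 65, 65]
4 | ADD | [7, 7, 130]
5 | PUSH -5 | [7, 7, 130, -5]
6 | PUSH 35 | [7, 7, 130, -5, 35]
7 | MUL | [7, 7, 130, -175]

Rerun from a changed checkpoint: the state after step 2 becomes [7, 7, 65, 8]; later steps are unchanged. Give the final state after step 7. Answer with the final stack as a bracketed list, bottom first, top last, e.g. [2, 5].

[7, 7, 65, 16, -175]

state after step 2 := [7, 7, 65, 8]
3 | DUP | [7, 7, 65, 8, 8]
4 | ADD | [7, 7, 65, 16]
5 | PUSH -5 | [7, 7, 65, 16, -5]
6 | PUSH 35 | [7, 7, 65, 16, -5, 35]
7 | MUL | [7, 7, 65, 16, -175]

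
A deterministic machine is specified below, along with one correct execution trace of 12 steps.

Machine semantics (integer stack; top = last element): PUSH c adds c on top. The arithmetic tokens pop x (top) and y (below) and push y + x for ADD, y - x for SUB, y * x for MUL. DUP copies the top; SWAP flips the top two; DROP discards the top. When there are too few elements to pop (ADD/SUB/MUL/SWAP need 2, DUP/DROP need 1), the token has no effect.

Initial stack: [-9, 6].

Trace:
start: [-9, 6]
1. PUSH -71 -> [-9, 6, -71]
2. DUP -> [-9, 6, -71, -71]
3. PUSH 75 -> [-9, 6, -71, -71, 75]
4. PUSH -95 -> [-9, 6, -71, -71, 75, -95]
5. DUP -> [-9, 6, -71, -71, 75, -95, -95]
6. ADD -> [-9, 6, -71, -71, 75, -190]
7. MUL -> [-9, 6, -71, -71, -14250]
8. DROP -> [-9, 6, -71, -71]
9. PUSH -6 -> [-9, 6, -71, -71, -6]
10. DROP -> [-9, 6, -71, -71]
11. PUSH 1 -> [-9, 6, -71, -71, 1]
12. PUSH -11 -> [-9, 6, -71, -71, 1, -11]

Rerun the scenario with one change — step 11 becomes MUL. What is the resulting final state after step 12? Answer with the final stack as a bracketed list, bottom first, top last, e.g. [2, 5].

[-9, 6, 5041, -11]

(re-executing from step 11 with the substitution; state before step 11: [-9, 6, -71, -71])
11. MUL -> [-9, 6, 5041]
12. PUSH -11 -> [-9, 6, 5041, -11]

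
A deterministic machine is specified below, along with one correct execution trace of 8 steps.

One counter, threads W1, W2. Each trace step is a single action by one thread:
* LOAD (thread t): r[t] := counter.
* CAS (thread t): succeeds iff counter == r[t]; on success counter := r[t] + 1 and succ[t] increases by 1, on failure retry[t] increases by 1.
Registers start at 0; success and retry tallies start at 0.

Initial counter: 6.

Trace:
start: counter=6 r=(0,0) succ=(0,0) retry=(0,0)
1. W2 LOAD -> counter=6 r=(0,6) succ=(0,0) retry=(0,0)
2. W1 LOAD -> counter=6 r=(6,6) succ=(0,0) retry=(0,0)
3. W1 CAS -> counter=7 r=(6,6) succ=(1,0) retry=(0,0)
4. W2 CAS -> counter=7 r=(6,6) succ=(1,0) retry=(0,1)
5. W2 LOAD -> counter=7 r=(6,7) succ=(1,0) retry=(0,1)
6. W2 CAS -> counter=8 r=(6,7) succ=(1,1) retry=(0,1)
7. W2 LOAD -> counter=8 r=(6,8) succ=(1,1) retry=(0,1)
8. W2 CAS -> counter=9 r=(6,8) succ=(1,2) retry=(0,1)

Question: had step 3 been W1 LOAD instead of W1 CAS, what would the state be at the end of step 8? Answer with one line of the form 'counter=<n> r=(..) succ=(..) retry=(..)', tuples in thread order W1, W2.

(re-executing from step 3 with the substitution; state before step 3: counter=6 r=(6,6) succ=(0,0) retry=(0,0))
3. W1 LOAD -> counter=6 r=(6,6) succ=(0,0) retry=(0,0)
4. W2 CAS -> counter=7 r=(6,6) succ=(0,1) retry=(0,0)
5. W2 LOAD -> counter=7 r=(6,7) succ=(0,1) retry=(0,0)
6. W2 CAS -> counter=8 r=(6,7) succ=(0,2) retry=(0,0)
7. W2 LOAD -> counter=8 r=(6,8) succ=(0,2) retry=(0,0)
8. W2 CAS -> counter=9 r=(6,8) succ=(0,3) retry=(0,0)

counter=9 r=(6,8) succ=(0,3) retry=(0,0)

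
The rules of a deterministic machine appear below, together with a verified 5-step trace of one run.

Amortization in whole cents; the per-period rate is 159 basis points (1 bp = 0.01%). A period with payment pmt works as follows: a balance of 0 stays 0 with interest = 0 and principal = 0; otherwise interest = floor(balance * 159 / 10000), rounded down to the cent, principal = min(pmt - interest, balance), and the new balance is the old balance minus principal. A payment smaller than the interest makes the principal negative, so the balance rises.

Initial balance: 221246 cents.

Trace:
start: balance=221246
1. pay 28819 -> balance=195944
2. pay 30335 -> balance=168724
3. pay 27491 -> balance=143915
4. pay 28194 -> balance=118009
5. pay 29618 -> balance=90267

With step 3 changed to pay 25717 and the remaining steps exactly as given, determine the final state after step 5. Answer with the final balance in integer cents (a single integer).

92097

(re-executing from step 3 with the substitution; state before step 3: balance=168724)
3. pay 25717 -> balance=145689
4. pay 28194 -> balance=119811
5. pay 29618 -> balance=92097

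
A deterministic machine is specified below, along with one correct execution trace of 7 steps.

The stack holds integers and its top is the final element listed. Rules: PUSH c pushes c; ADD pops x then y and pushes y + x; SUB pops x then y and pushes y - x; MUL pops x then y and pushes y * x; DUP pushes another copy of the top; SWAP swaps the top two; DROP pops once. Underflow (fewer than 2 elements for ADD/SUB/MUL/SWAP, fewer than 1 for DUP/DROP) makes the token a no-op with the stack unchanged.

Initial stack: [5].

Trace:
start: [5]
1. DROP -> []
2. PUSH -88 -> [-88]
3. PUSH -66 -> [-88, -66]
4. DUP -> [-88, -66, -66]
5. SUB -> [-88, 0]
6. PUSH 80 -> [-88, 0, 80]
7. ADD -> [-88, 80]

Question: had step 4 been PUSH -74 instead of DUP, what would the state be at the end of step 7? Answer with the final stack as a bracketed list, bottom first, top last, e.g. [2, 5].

[-88, 88]

(re-executing from step 4 with the substitution; state before step 4: [-88, -66])
4. PUSH -74 -> [-88, -66, -74]
5. SUB -> [-88, 8]
6. PUSH 80 -> [-88, 8, 80]
7. ADD -> [-88, 88]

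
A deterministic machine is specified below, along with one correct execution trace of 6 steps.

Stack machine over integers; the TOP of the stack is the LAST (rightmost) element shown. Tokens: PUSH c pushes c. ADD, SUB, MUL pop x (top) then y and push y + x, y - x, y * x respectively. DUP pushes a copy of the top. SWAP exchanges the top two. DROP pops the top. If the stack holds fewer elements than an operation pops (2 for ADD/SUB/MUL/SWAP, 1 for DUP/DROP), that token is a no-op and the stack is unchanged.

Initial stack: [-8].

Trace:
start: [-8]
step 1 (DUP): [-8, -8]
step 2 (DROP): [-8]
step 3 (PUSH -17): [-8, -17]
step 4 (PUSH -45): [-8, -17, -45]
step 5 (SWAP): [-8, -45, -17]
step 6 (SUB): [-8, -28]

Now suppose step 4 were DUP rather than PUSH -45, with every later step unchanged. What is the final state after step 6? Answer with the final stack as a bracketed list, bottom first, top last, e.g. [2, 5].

[-8, 0]

(re-executing from step 4 with the substitution; state before step 4: [-8, -17])
step 4 (DUP): [-8, -17, -17]
step 5 (SWAP): [-8, -17, -17]
step 6 (SUB): [-8, 0]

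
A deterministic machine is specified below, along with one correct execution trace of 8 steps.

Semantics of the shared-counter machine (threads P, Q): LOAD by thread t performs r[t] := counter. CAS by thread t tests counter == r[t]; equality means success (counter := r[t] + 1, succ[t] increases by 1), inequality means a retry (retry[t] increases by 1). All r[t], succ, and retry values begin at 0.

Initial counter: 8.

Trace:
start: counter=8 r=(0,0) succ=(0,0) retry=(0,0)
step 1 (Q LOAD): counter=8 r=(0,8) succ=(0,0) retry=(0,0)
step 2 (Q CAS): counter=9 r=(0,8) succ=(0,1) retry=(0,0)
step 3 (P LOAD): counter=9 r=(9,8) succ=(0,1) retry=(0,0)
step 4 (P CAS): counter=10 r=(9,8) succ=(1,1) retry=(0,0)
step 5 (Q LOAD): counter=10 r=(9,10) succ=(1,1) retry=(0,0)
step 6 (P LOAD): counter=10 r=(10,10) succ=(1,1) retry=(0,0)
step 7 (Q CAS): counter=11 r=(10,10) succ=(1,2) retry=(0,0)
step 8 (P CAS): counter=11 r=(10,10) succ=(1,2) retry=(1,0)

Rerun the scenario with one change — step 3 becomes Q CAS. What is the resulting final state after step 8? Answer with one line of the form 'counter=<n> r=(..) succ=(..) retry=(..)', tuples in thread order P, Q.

(re-executing from step 3 with the substitution; state before step 3: counter=9 r=(0,8) succ=(0,1) retry=(0,0))
step 3 (Q CAS): counter=9 r=(0,8) succ=(0,1) retry=(0,1)
step 4 (P CAS): counter=9 r=(0,8) succ=(0,1) retry=(1,1)
step 5 (Q LOAD): counter=9 r=(0,9) succ=(0,1) retry=(1,1)
step 6 (P LOAD): counter=9 r=(9,9) succ=(0,1) retry=(1,1)
step 7 (Q CAS): counter=10 r=(9,9) succ=(0,2) retry=(1,1)
step 8 (P CAS): counter=10 r=(9,9) succ=(0,2) retry=(2,1)

counter=10 r=(9,9) succ=(0,2) retry=(2,1)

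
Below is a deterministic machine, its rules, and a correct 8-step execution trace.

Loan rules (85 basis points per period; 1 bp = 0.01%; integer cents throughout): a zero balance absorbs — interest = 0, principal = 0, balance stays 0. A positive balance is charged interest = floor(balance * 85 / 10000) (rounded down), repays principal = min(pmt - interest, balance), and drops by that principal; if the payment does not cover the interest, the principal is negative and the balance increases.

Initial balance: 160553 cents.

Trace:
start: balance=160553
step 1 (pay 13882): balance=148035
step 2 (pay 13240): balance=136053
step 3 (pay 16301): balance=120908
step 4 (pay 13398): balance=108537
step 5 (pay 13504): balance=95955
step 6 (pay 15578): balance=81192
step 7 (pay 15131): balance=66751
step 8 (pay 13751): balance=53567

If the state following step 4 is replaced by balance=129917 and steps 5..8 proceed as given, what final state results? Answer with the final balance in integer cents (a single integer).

75682

state after step 4 := balance=129917
step 5 (pay 13504): balance=117517
step 6 (pay 15578): balance=102937
step 7 (pay 15131): balance=88680
step 8 (pay 13751): balance=75682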